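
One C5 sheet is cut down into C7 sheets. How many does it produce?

Each ISO step halves the sheet: 1 × C5 → 2 × C6 → 4 × C7
From C5 to C7 is 2 halving steps: 2^2 = 4.

4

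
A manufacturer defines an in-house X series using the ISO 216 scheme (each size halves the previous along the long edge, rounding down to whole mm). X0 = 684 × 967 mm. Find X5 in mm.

X1: ⌊967/2⌋ × 684 = 483 × 684 mm
X2: ⌊684/2⌋ × 483 = 342 × 483 mm
X3: ⌊483/2⌋ × 342 = 241 × 342 mm
X4: ⌊342/2⌋ × 241 = 171 × 241 mm
X5: ⌊241/2⌋ × 171 = 120 × 171 mm

120 × 171 mm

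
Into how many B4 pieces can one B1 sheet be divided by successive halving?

Each ISO step halves the sheet: 1 × B1 → 2 × B2 → 4 × B3 → 8 × B4
From B1 to B4 is 3 halving steps: 2^3 = 8.

8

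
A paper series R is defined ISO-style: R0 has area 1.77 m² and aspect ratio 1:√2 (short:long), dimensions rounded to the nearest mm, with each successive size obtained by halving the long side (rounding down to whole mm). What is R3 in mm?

395 × 559 mm

Let R0's short side be w mm. w · w√2 = 1.77 m² = 1,770,000 mm², so w ≈ 1118.7 mm and w√2 ≈ 1582.1 mm → R0 = 1119 × 1582 mm.
R1: ⌊1582/2⌋ × 1119 = 791 × 1119 mm
R2: ⌊1119/2⌋ × 791 = 559 × 791 mm
R3: ⌊791/2⌋ × 559 = 395 × 559 mm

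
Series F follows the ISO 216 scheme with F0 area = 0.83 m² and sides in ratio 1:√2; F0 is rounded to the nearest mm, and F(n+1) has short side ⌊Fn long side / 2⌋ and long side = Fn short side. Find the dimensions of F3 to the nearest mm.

Let F0's short side be w mm. w · w√2 = 0.83 m² = 830,000 mm², so w ≈ 766.1 mm and w√2 ≈ 1083.4 mm → F0 = 766 × 1083 mm.
F1: ⌊1083/2⌋ × 766 = 541 × 766 mm
F2: ⌊766/2⌋ × 541 = 383 × 541 mm
F3: ⌊541/2⌋ × 383 = 270 × 383 mm

270 × 383 mm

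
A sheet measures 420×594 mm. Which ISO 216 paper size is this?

Aspect ratio 594/420 ≈ 1.414 — close to the ISO √2 ≈ 1.414.
In the A-series (A0 area = 1 m²): A2 = 420 × 594 mm.

A2 (420 × 594 mm)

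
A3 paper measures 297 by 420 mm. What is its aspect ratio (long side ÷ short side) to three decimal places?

420 / 297 = 1.414
Matches √2 ≈ 1.414 — the ISO 216 defining ratio.

1.414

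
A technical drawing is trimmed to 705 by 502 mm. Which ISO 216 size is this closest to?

Aspect ratio 705/502 ≈ 1.404 — close to the ISO √2 ≈ 1.414.
In the B-series (B0 = 1000 × 1414 mm): B2 = 500 × 707 mm.
Off by 4 mm total — nearest standard size.

B2 (500 × 707 mm)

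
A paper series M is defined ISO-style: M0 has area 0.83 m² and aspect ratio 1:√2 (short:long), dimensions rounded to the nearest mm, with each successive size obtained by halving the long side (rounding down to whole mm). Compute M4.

Let M0's short side be w mm. w · w√2 = 0.83 m² = 830,000 mm², so w ≈ 766.1 mm and w√2 ≈ 1083.4 mm → M0 = 766 × 1083 mm.
M1: ⌊1083/2⌋ × 766 = 541 × 766 mm
M2: ⌊766/2⌋ × 541 = 383 × 541 mm
M3: ⌊541/2⌋ × 383 = 270 × 383 mm
M4: ⌊383/2⌋ × 270 = 191 × 270 mm

191 × 270 mm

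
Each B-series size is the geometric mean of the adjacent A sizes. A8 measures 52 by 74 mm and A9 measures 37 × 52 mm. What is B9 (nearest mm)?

Short side: √(52 · 37) = √1924 ≈ 43.9 → 44 mm
Long side: √(74 · 52) = √3848 ≈ 62.0 → 62 mm

44 × 62 mm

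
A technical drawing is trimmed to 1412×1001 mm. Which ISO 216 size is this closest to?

B0 (1000 × 1414 mm)

Aspect ratio 1412/1001 ≈ 1.411 — close to the ISO √2 ≈ 1.414.
In the B-series (B0 = 1000 × 1414 mm): B0 = 1000 × 1414 mm.
Off by 3 mm total — nearest standard size.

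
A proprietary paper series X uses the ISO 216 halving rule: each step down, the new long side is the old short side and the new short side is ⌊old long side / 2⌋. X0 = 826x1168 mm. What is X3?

X1: ⌊1168/2⌋ × 826 = 584 × 826 mm
X2: ⌊826/2⌋ × 584 = 413 × 584 mm
X3: ⌊584/2⌋ × 413 = 292 × 413 mm

292 × 413 mm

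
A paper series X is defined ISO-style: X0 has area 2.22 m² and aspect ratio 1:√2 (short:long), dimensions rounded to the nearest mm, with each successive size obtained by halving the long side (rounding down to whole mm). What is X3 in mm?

Let X0's short side be w mm. w · w√2 = 2.22 m² = 2,220,000 mm², so w ≈ 1252.9 mm and w√2 ≈ 1771.9 mm → X0 = 1253 × 1772 mm.
X1: ⌊1772/2⌋ × 1253 = 886 × 1253 mm
X2: ⌊1253/2⌋ × 886 = 626 × 886 mm
X3: ⌊886/2⌋ × 626 = 443 × 626 mm

443 × 626 mm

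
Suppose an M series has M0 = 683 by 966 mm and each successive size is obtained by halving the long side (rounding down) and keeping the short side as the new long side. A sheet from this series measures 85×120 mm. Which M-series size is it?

M0: 683 × 966 mm
M1: 483 × 683 mm
M2: 341 × 483 mm
M3: 241 × 341 mm
M4: 170 × 241 mm
M5: 120 × 170 mm
M6: 85 × 120 mm
M7: 60 × 85 mm
→ matches M6.

M6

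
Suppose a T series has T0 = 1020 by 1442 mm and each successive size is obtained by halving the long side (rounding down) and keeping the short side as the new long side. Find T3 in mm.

T1: ⌊1442/2⌋ × 1020 = 721 × 1020 mm
T2: ⌊1020/2⌋ × 721 = 510 × 721 mm
T3: ⌊721/2⌋ × 510 = 360 × 510 mm

360 × 510 mm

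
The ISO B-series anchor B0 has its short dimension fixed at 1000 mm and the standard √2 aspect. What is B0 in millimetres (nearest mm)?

1000 × 1414 mm

Short side = 1000 mm; long side = 1000√2 ≈ 1414.2 mm.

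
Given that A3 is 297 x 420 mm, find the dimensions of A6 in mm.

A4: ⌊420/2⌋ × 297 = 210 × 297 mm
A5: ⌊297/2⌋ × 210 = 148 × 210 mm
A6: ⌊210/2⌋ × 148 = 105 × 148 mm

105 × 148 mm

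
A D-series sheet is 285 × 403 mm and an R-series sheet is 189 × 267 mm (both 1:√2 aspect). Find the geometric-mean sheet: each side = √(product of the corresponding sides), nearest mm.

Short side: √(285 · 189) = √53865 ≈ 232.1 → 232 mm
Long side: √(403 · 267) = √107601 ≈ 328.0 → 328 mm

232 × 328 mm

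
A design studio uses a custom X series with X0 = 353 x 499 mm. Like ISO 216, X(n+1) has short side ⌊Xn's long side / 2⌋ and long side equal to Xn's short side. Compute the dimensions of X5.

X1 = 249 × 353 mm (from X0 by 1 halving).
X2: ⌊353/2⌋ × 249 = 176 × 249 mm
X3: ⌊249/2⌋ × 176 = 124 × 176 mm
X4: ⌊176/2⌋ × 124 = 88 × 124 mm
X5: ⌊124/2⌋ × 88 = 62 × 88 mm

62 × 88 mm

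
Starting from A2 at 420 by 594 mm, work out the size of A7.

74 × 105 mm

A3: ⌊594/2⌋ × 420 = 297 × 420 mm
A4: ⌊420/2⌋ × 297 = 210 × 297 mm
A5: ⌊297/2⌋ × 210 = 148 × 210 mm
A6: ⌊210/2⌋ × 148 = 105 × 148 mm
A7: ⌊148/2⌋ × 105 = 74 × 105 mm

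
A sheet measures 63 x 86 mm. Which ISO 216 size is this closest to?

Aspect ratio 86/63 ≈ 1.365 (ISO target is √2 ≈ 1.414).
In the B-series (B0 = 1000 × 1414 mm): B8 = 62 × 88 mm.
Off by 3 mm total — nearest standard size.

B8 (62 × 88 mm)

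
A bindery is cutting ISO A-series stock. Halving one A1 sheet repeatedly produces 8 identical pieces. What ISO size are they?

A4

8 = 2^3, so 3 halving steps.
A1 → A2 → … → A4 after 3 steps.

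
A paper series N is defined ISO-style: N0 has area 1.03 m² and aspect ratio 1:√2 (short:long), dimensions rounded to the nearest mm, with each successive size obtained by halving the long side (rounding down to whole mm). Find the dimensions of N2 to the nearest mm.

Let N0's short side be w mm. w · w√2 = 1.03 m² = 1,030,000 mm², so w ≈ 853.4 mm and w√2 ≈ 1206.9 mm → N0 = 853 × 1207 mm.
N1: ⌊1207/2⌋ × 853 = 603 × 853 mm
N2: ⌊853/2⌋ × 603 = 426 × 603 mm

426 × 603 mm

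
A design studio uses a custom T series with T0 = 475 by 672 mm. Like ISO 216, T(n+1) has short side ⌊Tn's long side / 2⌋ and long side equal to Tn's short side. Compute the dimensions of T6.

59 × 84 mm

T1 = 336 × 475 mm (from T0 by 1 halving).
T2: ⌊475/2⌋ × 336 = 237 × 336 mm
T3: ⌊336/2⌋ × 237 = 168 × 237 mm
T4: ⌊237/2⌋ × 168 = 118 × 168 mm
T5: ⌊168/2⌋ × 118 = 84 × 118 mm
T6: ⌊118/2⌋ × 84 = 59 × 84 mm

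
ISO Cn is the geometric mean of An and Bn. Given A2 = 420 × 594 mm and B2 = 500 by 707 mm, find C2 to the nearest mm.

Short side: √(420 · 500) = √210000 ≈ 458.3 → 458 mm
Long side: √(594 · 707) = √419958 ≈ 648.0 → 648 mm

458 × 648 mm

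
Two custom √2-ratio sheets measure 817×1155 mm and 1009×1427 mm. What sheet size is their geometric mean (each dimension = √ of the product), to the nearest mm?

908 × 1284 mm

Short side: √(817 · 1009) = √824353 ≈ 907.9 → 908 mm
Long side: √(1155 · 1427) = √1648185 ≈ 1283.8 → 1284 mm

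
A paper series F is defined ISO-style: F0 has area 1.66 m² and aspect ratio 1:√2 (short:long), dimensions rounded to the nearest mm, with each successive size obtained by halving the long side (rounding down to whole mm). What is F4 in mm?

Let F0's short side be w mm. w · w√2 = 1.66 m² = 1,660,000 mm², so w ≈ 1083.4 mm and w√2 ≈ 1532.2 mm → F0 = 1083 × 1532 mm.
F1: ⌊1532/2⌋ × 1083 = 766 × 1083 mm
F2: ⌊1083/2⌋ × 766 = 541 × 766 mm
F3: ⌊766/2⌋ × 541 = 383 × 541 mm
F4: ⌊541/2⌋ × 383 = 270 × 383 mm

270 × 383 mm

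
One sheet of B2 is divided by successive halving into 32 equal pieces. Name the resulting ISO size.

B7

32 = 2^5, so 5 halving steps.
B2 → B3 → … → B7 after 5 steps.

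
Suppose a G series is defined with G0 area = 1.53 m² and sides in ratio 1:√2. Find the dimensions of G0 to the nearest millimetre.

1040 × 1471 mm

Let the short side be w mm. Then w · w√2 = 1.53 m² = 1,530,000 mm².
w² = 1,530,000/√2, so w ≈ 1040.1 mm; long side = w√2 ≈ 1471.0 mm.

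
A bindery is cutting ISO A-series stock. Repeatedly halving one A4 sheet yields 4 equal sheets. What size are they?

A6

4 = 2^2, so 2 halving steps.
A4 → A5 → … → A6 after 2 steps.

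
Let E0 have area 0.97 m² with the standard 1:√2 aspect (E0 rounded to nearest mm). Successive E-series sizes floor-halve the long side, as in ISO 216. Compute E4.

207 × 292 mm

Let E0's short side be w mm. w · w√2 = 0.97 m² = 970,000 mm², so w ≈ 828.2 mm and w√2 ≈ 1171.2 mm → E0 = 828 × 1171 mm.
E1: ⌊1171/2⌋ × 828 = 585 × 828 mm
E2: ⌊828/2⌋ × 585 = 414 × 585 mm
E3: ⌊585/2⌋ × 414 = 292 × 414 mm
E4: ⌊414/2⌋ × 292 = 207 × 292 mm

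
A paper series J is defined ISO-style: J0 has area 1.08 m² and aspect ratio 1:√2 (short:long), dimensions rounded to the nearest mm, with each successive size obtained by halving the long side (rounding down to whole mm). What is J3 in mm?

309 × 437 mm

Let J0's short side be w mm. w · w√2 = 1.08 m² = 1,080,000 mm², so w ≈ 873.9 mm and w√2 ≈ 1235.9 mm → J0 = 874 × 1236 mm.
J1: ⌊1236/2⌋ × 874 = 618 × 874 mm
J2: ⌊874/2⌋ × 618 = 437 × 618 mm
J3: ⌊618/2⌋ × 437 = 309 × 437 mm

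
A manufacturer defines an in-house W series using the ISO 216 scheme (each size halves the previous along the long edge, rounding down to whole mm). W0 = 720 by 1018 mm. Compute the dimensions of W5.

127 × 180 mm

W1: ⌊1018/2⌋ × 720 = 509 × 720 mm
W2: ⌊720/2⌋ × 509 = 360 × 509 mm
W3: ⌊509/2⌋ × 360 = 254 × 360 mm
W4: ⌊360/2⌋ × 254 = 180 × 254 mm
W5: ⌊254/2⌋ × 180 = 127 × 180 mm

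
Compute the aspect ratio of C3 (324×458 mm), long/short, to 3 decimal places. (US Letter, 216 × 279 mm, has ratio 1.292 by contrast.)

458 / 324 = 1.414
Matches √2 ≈ 1.414 — the ISO 216 defining ratio.

1.414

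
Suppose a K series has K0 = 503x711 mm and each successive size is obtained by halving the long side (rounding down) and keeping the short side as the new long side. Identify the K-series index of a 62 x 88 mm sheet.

K6

K0: 503 × 711 mm
K1: 355 × 503 mm
K2: 251 × 355 mm
K3: 177 × 251 mm
K4: 125 × 177 mm
K5: 88 × 125 mm
K6: 62 × 88 mm
K7: 44 × 62 mm
→ matches K6.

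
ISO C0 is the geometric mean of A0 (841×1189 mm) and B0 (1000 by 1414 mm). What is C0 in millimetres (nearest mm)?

917 × 1297 mm

Short: √(841 · 1000) = √841000 ≈ 917.1 mm.
Long: √(1189 · 1414) = √1681246 ≈ 1296.6 mm.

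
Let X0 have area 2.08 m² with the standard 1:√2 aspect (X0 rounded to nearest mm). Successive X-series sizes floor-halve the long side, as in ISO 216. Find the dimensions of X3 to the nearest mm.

428 × 606 mm

Let X0's short side be w mm. w · w√2 = 2.08 m² = 2,080,000 mm², so w ≈ 1212.8 mm and w√2 ≈ 1715.1 mm → X0 = 1213 × 1715 mm.
X1: ⌊1715/2⌋ × 1213 = 857 × 1213 mm
X2: ⌊1213/2⌋ × 857 = 606 × 857 mm
X3: ⌊857/2⌋ × 606 = 428 × 606 mm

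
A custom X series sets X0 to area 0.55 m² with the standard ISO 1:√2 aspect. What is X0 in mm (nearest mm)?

624 × 882 mm

Let the short side be w mm. Then w · w√2 = 0.55 m² = 550,000 mm².
w² = 550,000/√2, so w ≈ 623.6 mm; long side = w√2 ≈ 881.9 mm.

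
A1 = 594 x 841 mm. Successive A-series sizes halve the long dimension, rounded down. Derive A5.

A2: ⌊841/2⌋ × 594 = 420 × 594 mm
A3: ⌊594/2⌋ × 420 = 297 × 420 mm
A4: ⌊420/2⌋ × 297 = 210 × 297 mm
A5: ⌊297/2⌋ × 210 = 148 × 210 mm

148 × 210 mm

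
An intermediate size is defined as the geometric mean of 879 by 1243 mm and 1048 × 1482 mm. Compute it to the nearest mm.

960 × 1357 mm

Short side: √(879 · 1048) = √921192 ≈ 959.8 → 960 mm
Long side: √(1243 · 1482) = √1842126 ≈ 1357.2 → 1357 mm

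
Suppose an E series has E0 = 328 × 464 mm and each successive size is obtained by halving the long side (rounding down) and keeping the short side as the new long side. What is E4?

82 × 116 mm

E1: ⌊464/2⌋ × 328 = 232 × 328 mm
E2: ⌊328/2⌋ × 232 = 164 × 232 mm
E3: ⌊232/2⌋ × 164 = 116 × 164 mm
E4: ⌊164/2⌋ × 116 = 82 × 116 mm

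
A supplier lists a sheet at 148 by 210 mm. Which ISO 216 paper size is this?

Aspect ratio 210/148 ≈ 1.419 — close to the ISO √2 ≈ 1.414.
In the A-series (A0 area = 1 m²): A5 = 148 × 210 mm.

A5 (148 × 210 mm)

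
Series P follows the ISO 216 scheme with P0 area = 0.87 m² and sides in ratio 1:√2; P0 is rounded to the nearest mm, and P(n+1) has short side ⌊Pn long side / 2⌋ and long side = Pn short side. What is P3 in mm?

Let P0's short side be w mm. w · w√2 = 0.87 m² = 870,000 mm², so w ≈ 784.3 mm and w√2 ≈ 1109.2 mm → P0 = 784 × 1109 mm.
P1: ⌊1109/2⌋ × 784 = 554 × 784 mm
P2: ⌊784/2⌋ × 554 = 392 × 554 mm
P3: ⌊554/2⌋ × 392 = 277 × 392 mm

277 × 392 mm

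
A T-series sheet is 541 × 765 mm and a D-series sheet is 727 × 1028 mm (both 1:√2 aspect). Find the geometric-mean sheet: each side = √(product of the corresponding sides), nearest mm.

Short side: √(541 · 727) = √393307 ≈ 627.1 → 627 mm
Long side: √(765 · 1028) = √786420 ≈ 886.8 → 887 mm

627 × 887 mm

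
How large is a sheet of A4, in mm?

A0 = 841 × 1189 mm (A0 has area 1 m², aspect 1:√2).
A1: ⌊1189/2⌋ × 841 = 594 × 841 mm
A2: ⌊841/2⌋ × 594 = 420 × 594 mm
A3: ⌊594/2⌋ × 420 = 297 × 420 mm
A4: ⌊420/2⌋ × 297 = 210 × 297 mm

210 × 297 mm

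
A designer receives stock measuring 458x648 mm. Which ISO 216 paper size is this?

C2 (458 × 648 mm)

Aspect ratio 648/458 ≈ 1.415 — close to the ISO √2 ≈ 1.414.
In the C-series (envelope sizes, between A and B): C2 = 458 × 648 mm.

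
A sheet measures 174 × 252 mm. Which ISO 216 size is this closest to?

Aspect ratio 252/174 ≈ 1.448 (ISO target is √2 ≈ 1.414).
In the B-series (B0 = 1000 × 1414 mm): B5 = 176 × 250 mm.
Off by 4 mm total — nearest standard size.

B5 (176 × 250 mm)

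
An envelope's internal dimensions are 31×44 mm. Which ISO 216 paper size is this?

B10 (31 × 44 mm)

Aspect ratio 44/31 ≈ 1.419 — close to the ISO √2 ≈ 1.414.
In the B-series (B0 = 1000 × 1414 mm): B10 = 31 × 44 mm.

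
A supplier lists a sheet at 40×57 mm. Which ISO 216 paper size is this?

Aspect ratio 57/40 ≈ 1.425 — close to the ISO √2 ≈ 1.414.
In the C-series (envelope sizes, between A and B): C9 = 40 × 57 mm.

C9 (40 × 57 mm)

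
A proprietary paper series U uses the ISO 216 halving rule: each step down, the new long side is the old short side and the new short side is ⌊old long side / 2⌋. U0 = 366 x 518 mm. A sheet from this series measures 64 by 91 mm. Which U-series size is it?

U0: 366 × 518 mm
U1: 259 × 366 mm
U2: 183 × 259 mm
U3: 129 × 183 mm
U4: 91 × 129 mm
U5: 64 × 91 mm
U6: 45 × 64 mm
→ matches U5.

U5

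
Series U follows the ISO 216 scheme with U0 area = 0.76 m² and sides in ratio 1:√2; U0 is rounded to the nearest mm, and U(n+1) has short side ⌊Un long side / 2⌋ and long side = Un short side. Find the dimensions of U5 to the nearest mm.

129 × 183 mm

Let U0's short side be w mm. w · w√2 = 0.76 m² = 760,000 mm², so w ≈ 733.1 mm and w√2 ≈ 1036.7 mm → U0 = 733 × 1037 mm.
U1: ⌊1037/2⌋ × 733 = 518 × 733 mm
U2: ⌊733/2⌋ × 518 = 366 × 518 mm
U3: ⌊518/2⌋ × 366 = 259 × 366 mm
U4: ⌊366/2⌋ × 259 = 183 × 259 mm
U5: ⌊259/2⌋ × 183 = 129 × 183 mm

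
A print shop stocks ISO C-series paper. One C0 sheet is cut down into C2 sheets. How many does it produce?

4

C0 = 917 × 1297 mm; C2 = 458 × 648 mm.
Each halving step doubles the count; 2 steps from C0 to C2.
2^2 = 4.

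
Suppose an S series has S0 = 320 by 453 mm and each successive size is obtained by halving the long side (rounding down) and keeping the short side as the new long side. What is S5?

56 × 80 mm

S1: ⌊453/2⌋ × 320 = 226 × 320 mm
S2: ⌊320/2⌋ × 226 = 160 × 226 mm
S3: ⌊226/2⌋ × 160 = 113 × 160 mm
S4: ⌊160/2⌋ × 113 = 80 × 113 mm
S5: ⌊113/2⌋ × 80 = 56 × 80 mm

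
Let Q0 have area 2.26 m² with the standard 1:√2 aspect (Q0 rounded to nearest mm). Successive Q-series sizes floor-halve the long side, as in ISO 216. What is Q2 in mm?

Let Q0's short side be w mm. w · w√2 = 2.26 m² = 2,260,000 mm², so w ≈ 1264.1 mm and w√2 ≈ 1787.8 mm → Q0 = 1264 × 1788 mm.
Q1: ⌊1788/2⌋ × 1264 = 894 × 1264 mm
Q2: ⌊1264/2⌋ × 894 = 632 × 894 mm

632 × 894 mm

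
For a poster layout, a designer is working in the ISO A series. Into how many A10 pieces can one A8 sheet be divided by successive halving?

4

A8 = 52 × 74 mm; A10 = 26 × 37 mm.
Each halving step doubles the count; 2 steps from A8 to A10.
2^2 = 4.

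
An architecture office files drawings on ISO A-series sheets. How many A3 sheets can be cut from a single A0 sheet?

8

Each ISO step halves the sheet: 1 × A0 → 2 × A1 → 4 × A2 → 8 × A3
From A0 to A3 is 3 halving steps: 2^3 = 8.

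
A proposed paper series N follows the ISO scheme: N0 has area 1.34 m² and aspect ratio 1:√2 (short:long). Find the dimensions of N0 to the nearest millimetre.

Let the short side be w mm. Then w · w√2 = 1.34 m² = 1,340,000 mm².
w² = 1,340,000/√2, so w ≈ 973.4 mm; long side = w√2 ≈ 1376.6 mm.

973 × 1377 mm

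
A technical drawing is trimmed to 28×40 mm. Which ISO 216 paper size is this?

Aspect ratio 40/28 ≈ 1.429 — close to the ISO √2 ≈ 1.414.
In the C-series (envelope sizes, between A and B): C10 = 28 × 40 mm.

C10 (28 × 40 mm)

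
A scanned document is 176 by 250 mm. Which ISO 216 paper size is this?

B5 (176 × 250 mm)

Aspect ratio 250/176 ≈ 1.420 — close to the ISO √2 ≈ 1.414.
In the B-series (B0 = 1000 × 1414 mm): B5 = 176 × 250 mm.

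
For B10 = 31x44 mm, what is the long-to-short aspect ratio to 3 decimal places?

44 / 31 = 1.419
ISO 216 targets √2 ≈ 1.414; the +0.005 deviation is from mm rounding.

1.419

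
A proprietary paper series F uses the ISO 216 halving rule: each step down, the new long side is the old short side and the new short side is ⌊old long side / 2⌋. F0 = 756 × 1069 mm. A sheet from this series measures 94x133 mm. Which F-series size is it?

F0: 756 × 1069 mm
F1: 534 × 756 mm
F2: 378 × 534 mm
F3: 267 × 378 mm
F4: 189 × 267 mm
F5: 133 × 189 mm
F6: 94 × 133 mm
F7: 66 × 94 mm
→ matches F6.

F6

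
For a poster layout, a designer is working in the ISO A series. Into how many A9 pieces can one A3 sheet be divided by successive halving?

Each ISO step halves the sheet: 1 × A3 → 2 × A4 → 4 × A5 → 8 × A6 → …
From A3 to A9 is 6 halving steps: 2^6 = 64.

64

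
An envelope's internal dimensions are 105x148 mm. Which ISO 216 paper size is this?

A6 (105 × 148 mm)

Aspect ratio 148/105 ≈ 1.410 — close to the ISO √2 ≈ 1.414.
In the A-series (A0 area = 1 m²): A6 = 105 × 148 mm.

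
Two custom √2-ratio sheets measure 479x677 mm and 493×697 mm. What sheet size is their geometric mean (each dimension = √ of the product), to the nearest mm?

486 × 687 mm

Short side: √(479 · 493) = √236147 ≈ 485.9 → 486 mm
Long side: √(677 · 697) = √471869 ≈ 686.9 → 687 mm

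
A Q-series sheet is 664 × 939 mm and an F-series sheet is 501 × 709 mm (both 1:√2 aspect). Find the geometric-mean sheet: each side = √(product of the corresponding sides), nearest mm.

577 × 816 mm

Short side: √(664 · 501) = √332664 ≈ 576.8 → 577 mm
Long side: √(939 · 709) = √665751 ≈ 815.9 → 816 mm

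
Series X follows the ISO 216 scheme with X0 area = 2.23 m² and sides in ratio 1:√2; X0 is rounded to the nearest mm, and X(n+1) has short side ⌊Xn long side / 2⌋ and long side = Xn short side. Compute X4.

Let X0's short side be w mm. w · w√2 = 2.23 m² = 2,230,000 mm², so w ≈ 1255.7 mm and w√2 ≈ 1775.9 mm → X0 = 1256 × 1776 mm.
X1: ⌊1776/2⌋ × 1256 = 888 × 1256 mm
X2: ⌊1256/2⌋ × 888 = 628 × 888 mm
X3: ⌊888/2⌋ × 628 = 444 × 628 mm
X4: ⌊628/2⌋ × 444 = 314 × 444 mm

314 × 444 mm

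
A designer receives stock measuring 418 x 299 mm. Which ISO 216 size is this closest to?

Aspect ratio 418/299 ≈ 1.398 (ISO target is √2 ≈ 1.414).
In the A-series (A0 area = 1 m²): A3 = 297 × 420 mm.
Off by 4 mm total — nearest standard size.

A3 (297 × 420 mm)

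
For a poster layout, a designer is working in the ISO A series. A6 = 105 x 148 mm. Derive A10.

A7: ⌊148/2⌋ × 105 = 74 × 105 mm
A8: ⌊105/2⌋ × 74 = 52 × 74 mm
A9: ⌊74/2⌋ × 52 = 37 × 52 mm
A10: ⌊52/2⌋ × 37 = 26 × 37 mm

26 × 37 mm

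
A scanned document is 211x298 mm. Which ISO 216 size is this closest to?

A4 (210 × 297 mm)

Aspect ratio 298/211 ≈ 1.412 — close to the ISO √2 ≈ 1.414.
In the A-series (A0 area = 1 m²): A4 = 210 × 297 mm.
Off by 2 mm total — nearest standard size.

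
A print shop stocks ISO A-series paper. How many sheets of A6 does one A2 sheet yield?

16

Each ISO step halves the sheet: 1 × A2 → 2 × A3 → 4 × A4 → 8 × A5 → …
From A2 to A6 is 4 halving steps: 2^4 = 16.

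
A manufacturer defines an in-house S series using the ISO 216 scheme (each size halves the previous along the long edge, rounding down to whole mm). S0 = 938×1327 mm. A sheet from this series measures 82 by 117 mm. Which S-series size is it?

S0: 938 × 1327 mm
S1: 663 × 938 mm
S2: 469 × 663 mm
S3: 331 × 469 mm
S4: 234 × 331 mm
S5: 165 × 234 mm
S6: 117 × 165 mm
S7: 82 × 117 mm
S8: 58 × 82 mm
→ matches S7.

S7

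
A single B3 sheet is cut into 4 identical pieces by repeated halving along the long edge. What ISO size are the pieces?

B5

4 = 2^2, so 2 halving steps.
B3 → B4 → … → B5 after 2 steps.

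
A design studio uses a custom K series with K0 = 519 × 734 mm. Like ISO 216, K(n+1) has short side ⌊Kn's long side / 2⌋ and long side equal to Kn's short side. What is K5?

91 × 129 mm

K1: ⌊734/2⌋ × 519 = 367 × 519 mm
K2: ⌊519/2⌋ × 367 = 259 × 367 mm
K3: ⌊367/2⌋ × 259 = 183 × 259 mm
K4: ⌊259/2⌋ × 183 = 129 × 183 mm
K5: ⌊183/2⌋ × 129 = 91 × 129 mm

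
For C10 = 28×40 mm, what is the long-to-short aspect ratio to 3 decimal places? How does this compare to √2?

1.429

40 / 28 = 1.429
ISO 216 targets √2 ≈ 1.414; the +0.014 deviation is from mm rounding.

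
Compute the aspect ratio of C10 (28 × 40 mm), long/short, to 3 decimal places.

40 / 28 = 1.429
ISO 216 targets √2 ≈ 1.414; the +0.014 deviation is from mm rounding.

1.429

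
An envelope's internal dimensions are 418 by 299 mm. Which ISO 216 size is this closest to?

Aspect ratio 418/299 ≈ 1.398 (ISO target is √2 ≈ 1.414).
In the A-series (A0 area = 1 m²): A3 = 297 × 420 mm.
Off by 4 mm total — nearest standard size.

A3 (297 × 420 mm)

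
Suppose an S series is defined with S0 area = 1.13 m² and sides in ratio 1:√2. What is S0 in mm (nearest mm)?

894 × 1264 mm

Let the short side be w mm. Then w · w√2 = 1.13 m² = 1,130,000 mm².
w² = 1,130,000/√2, so w ≈ 893.9 mm; long side = w√2 ≈ 1264.1 mm.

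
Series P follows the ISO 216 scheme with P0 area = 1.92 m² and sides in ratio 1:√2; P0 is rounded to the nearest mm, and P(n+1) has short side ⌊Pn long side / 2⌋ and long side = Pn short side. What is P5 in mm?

206 × 291 mm

Let P0's short side be w mm. w · w√2 = 1.92 m² = 1,920,000 mm², so w ≈ 1165.2 mm and w√2 ≈ 1647.8 mm → P0 = 1165 × 1648 mm.
P1: ⌊1648/2⌋ × 1165 = 824 × 1165 mm
P2: ⌊1165/2⌋ × 824 = 582 × 824 mm
P3: ⌊824/2⌋ × 582 = 412 × 582 mm
P4: ⌊582/2⌋ × 412 = 291 × 412 mm
P5: ⌊412/2⌋ × 291 = 206 × 291 mm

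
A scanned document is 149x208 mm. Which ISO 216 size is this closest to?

Aspect ratio 208/149 ≈ 1.396 (ISO target is √2 ≈ 1.414).
In the A-series (A0 area = 1 m²): A5 = 148 × 210 mm.
Off by 3 mm total — nearest standard size.

A5 (148 × 210 mm)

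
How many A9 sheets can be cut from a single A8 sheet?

Each ISO step halves the sheet: 1 × A8 → 2 × A9
From A8 to A9 is 1 halving step: 2^1 = 2.

2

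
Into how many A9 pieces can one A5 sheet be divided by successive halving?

16

A5 = 148 × 210 mm; A9 = 37 × 52 mm.
Each halving step doubles the count; 4 steps from A5 to A9.
2^4 = 16.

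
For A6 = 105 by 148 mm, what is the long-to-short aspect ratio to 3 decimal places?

148 / 105 = 1.410
ISO 216 targets √2 ≈ 1.414; the -0.005 deviation is from mm rounding.

1.410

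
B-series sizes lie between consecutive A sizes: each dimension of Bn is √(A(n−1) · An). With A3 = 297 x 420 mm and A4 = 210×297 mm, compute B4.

250 × 353 mm

Short side: √(297 · 210) = √62370 ≈ 249.7 → 250 mm
Long side: √(420 · 297) = √124740 ≈ 353.2 → 353 mm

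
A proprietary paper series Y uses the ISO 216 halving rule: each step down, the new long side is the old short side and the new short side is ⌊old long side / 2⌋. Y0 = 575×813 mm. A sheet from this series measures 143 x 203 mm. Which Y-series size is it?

Y0: 575 × 813 mm
Y1: 406 × 575 mm
Y2: 287 × 406 mm
Y3: 203 × 287 mm
Y4: 143 × 203 mm
Y5: 101 × 143 mm
→ matches Y4.

Y4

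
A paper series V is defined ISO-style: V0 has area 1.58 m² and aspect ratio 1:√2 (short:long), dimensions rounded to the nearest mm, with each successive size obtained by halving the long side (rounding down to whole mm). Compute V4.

Let V0's short side be w mm. w · w√2 = 1.58 m² = 1,580,000 mm², so w ≈ 1057.0 mm and w√2 ≈ 1494.8 mm → V0 = 1057 × 1495 mm.
V1: ⌊1495/2⌋ × 1057 = 747 × 1057 mm
V2: ⌊1057/2⌋ × 747 = 528 × 747 mm
V3: ⌊747/2⌋ × 528 = 373 × 528 mm
V4: ⌊528/2⌋ × 373 = 264 × 373 mm

264 × 373 mm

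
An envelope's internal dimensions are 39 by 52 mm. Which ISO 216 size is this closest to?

A9 (37 × 52 mm)

Aspect ratio 52/39 ≈ 1.333 (ISO target is √2 ≈ 1.414).
In the A-series (A0 area = 1 m²): A9 = 37 × 52 mm.
Off by 2 mm total — nearest standard size.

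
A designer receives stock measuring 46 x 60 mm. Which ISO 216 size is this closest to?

B9 (44 × 62 mm)

Aspect ratio 60/46 ≈ 1.304 (ISO target is √2 ≈ 1.414).
In the B-series (B0 = 1000 × 1414 mm): B9 = 44 × 62 mm.
Off by 4 mm total — nearest standard size.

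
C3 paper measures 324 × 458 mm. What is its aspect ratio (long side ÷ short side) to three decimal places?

458 / 324 = 1.414
Matches √2 ≈ 1.414 — the ISO 216 defining ratio.

1.414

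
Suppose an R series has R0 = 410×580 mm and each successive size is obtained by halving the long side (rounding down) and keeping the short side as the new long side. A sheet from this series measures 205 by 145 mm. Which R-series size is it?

R0: 410 × 580 mm
R1: 290 × 410 mm
R2: 205 × 290 mm
R3: 145 × 205 mm
R4: 102 × 145 mm
→ matches R3.

R3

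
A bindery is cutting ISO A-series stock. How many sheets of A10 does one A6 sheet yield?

16

A6 = 105 × 148 mm; A10 = 26 × 37 mm.
Each halving step doubles the count; 4 steps from A6 to A10.
2^4 = 16.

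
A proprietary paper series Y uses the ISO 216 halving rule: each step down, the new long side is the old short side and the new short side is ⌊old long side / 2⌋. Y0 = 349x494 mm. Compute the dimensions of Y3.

123 × 174 mm

Y1: ⌊494/2⌋ × 349 = 247 × 349 mm
Y2: ⌊349/2⌋ × 247 = 174 × 247 mm
Y3: ⌊247/2⌋ × 174 = 123 × 174 mm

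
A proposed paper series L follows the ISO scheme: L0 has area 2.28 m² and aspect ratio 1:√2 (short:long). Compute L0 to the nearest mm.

1270 × 1796 mm

Let the short side be w mm. Then w · w√2 = 2.28 m² = 2,280,000 mm².
w² = 2,280,000/√2, so w ≈ 1269.7 mm; long side = w√2 ≈ 1795.7 mm.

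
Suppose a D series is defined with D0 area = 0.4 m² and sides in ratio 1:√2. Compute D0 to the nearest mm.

Let the short side be w mm. Then w · w√2 = 0.4 m² = 400,000 mm².
w² = 400,000/√2, so w ≈ 531.8 mm; long side = w√2 ≈ 752.1 mm.

532 × 752 mm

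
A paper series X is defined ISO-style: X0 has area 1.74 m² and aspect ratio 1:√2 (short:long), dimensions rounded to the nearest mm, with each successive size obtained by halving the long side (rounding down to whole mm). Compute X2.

Let X0's short side be w mm. w · w√2 = 1.74 m² = 1,740,000 mm², so w ≈ 1109.2 mm and w√2 ≈ 1568.7 mm → X0 = 1109 × 1569 mm.
X1: ⌊1569/2⌋ × 1109 = 784 × 1109 mm
X2: ⌊1109/2⌋ × 784 = 554 × 784 mm

554 × 784 mm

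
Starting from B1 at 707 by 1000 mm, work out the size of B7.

88 × 125 mm

B2: ⌊1000/2⌋ × 707 = 500 × 707 mm
B3: ⌊707/2⌋ × 500 = 353 × 500 mm
B4: ⌊500/2⌋ × 353 = 250 × 353 mm
B5: ⌊353/2⌋ × 250 = 176 × 250 mm
B6: ⌊250/2⌋ × 176 = 125 × 176 mm
B7: ⌊176/2⌋ × 125 = 88 × 125 mm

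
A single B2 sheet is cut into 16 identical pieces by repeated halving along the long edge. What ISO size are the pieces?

16 = 2^4, so 4 halving steps.
B2 → B3 → … → B6 after 4 steps.

B6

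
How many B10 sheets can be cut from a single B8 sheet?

4

Each ISO step halves the sheet: 1 × B8 → 2 × B9 → 4 × B10
From B8 to B10 is 2 halving steps: 2^2 = 4.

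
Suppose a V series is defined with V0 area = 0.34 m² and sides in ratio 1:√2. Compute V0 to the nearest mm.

490 × 693 mm

Let the short side be w mm. Then w · w√2 = 0.34 m² = 340,000 mm².
w² = 340,000/√2, so w ≈ 490.3 mm; long side = w√2 ≈ 693.4 mm.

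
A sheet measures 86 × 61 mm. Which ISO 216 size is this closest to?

B8 (62 × 88 mm)

Aspect ratio 86/61 ≈ 1.410 — close to the ISO √2 ≈ 1.414.
In the B-series (B0 = 1000 × 1414 mm): B8 = 62 × 88 mm.
Off by 3 mm total — nearest standard size.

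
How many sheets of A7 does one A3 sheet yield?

16

A3 = 297 × 420 mm; A7 = 74 × 105 mm.
Each halving step doubles the count; 4 steps from A3 to A7.
2^4 = 16.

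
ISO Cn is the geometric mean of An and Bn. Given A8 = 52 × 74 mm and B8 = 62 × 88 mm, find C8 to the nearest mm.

Short side: √(52 · 62) = √3224 ≈ 56.8 → 57 mm
Long side: √(74 · 88) = √6512 ≈ 80.7 → 81 mm

57 × 81 mm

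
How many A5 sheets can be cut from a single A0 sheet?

32

Each ISO step halves the sheet: 1 × A0 → 2 × A1 → 4 × A2 → 8 × A3 → …
From A0 to A5 is 5 halving steps: 2^5 = 32.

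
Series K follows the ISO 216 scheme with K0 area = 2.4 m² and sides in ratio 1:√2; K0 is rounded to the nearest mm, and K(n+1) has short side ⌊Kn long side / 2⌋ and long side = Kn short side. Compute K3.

Let K0's short side be w mm. w · w√2 = 2.4 m² = 2,400,000 mm², so w ≈ 1302.7 mm and w√2 ≈ 1842.3 mm → K0 = 1303 × 1842 mm.
K1: ⌊1842/2⌋ × 1303 = 921 × 1303 mm
K2: ⌊1303/2⌋ × 921 = 651 × 921 mm
K3: ⌊921/2⌋ × 651 = 460 × 651 mm

460 × 651 mm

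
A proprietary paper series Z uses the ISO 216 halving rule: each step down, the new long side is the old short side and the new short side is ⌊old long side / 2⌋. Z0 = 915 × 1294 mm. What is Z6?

114 × 161 mm

Z1 = 647 × 915 mm (from Z0 by 1 halving).
Z2: ⌊915/2⌋ × 647 = 457 × 647 mm
Z3: ⌊647/2⌋ × 457 = 323 × 457 mm
Z4: ⌊457/2⌋ × 323 = 228 × 323 mm
Z5: ⌊323/2⌋ × 228 = 161 × 228 mm
Z6: ⌊228/2⌋ × 161 = 114 × 161 mm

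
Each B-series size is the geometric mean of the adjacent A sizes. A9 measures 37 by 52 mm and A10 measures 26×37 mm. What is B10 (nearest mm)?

Short side: √(37 · 26) = √962 ≈ 31.0 → 31 mm
Long side: √(52 · 37) = √1924 ≈ 43.9 → 44 mm

31 × 44 mm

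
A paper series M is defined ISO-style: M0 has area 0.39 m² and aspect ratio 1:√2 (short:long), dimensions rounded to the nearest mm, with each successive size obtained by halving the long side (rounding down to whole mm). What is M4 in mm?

131 × 185 mm

Let M0's short side be w mm. w · w√2 = 0.39 m² = 390,000 mm², so w ≈ 525.1 mm and w√2 ≈ 742.7 mm → M0 = 525 × 743 mm.
M1: ⌊743/2⌋ × 525 = 371 × 525 mm
M2: ⌊525/2⌋ × 371 = 262 × 371 mm
M3: ⌊371/2⌋ × 262 = 185 × 262 mm
M4: ⌊262/2⌋ × 185 = 131 × 185 mm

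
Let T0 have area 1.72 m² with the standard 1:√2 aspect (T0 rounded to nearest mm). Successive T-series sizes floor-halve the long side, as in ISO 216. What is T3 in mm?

Let T0's short side be w mm. w · w√2 = 1.72 m² = 1,720,000 mm², so w ≈ 1102.8 mm and w√2 ≈ 1559.6 mm → T0 = 1103 × 1560 mm.
T1: ⌊1560/2⌋ × 1103 = 780 × 1103 mm
T2: ⌊1103/2⌋ × 780 = 551 × 780 mm
T3: ⌊780/2⌋ × 551 = 390 × 551 mm

390 × 551 mm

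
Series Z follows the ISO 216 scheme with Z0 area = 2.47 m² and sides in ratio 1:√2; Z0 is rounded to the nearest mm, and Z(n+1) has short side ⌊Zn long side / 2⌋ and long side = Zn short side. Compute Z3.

467 × 661 mm

Let Z0's short side be w mm. w · w√2 = 2.47 m² = 2,470,000 mm², so w ≈ 1321.6 mm and w√2 ≈ 1869.0 mm → Z0 = 1322 × 1869 mm.
Z1: ⌊1869/2⌋ × 1322 = 934 × 1322 mm
Z2: ⌊1322/2⌋ × 934 = 661 × 934 mm
Z3: ⌊934/2⌋ × 661 = 467 × 661 mm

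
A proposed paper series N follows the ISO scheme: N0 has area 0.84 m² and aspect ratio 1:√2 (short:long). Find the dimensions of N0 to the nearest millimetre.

Let the short side be w mm. Then w · w√2 = 0.84 m² = 840,000 mm².
w² = 840,000/√2, so w ≈ 770.7 mm; long side = w√2 ≈ 1089.9 mm.

771 × 1090 mm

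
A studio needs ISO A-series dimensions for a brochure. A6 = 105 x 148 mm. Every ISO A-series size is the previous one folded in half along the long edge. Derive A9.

A7: ⌊148/2⌋ × 105 = 74 × 105 mm
A8: ⌊105/2⌋ × 74 = 52 × 74 mm
A9: ⌊74/2⌋ × 52 = 37 × 52 mm

37 × 52 mm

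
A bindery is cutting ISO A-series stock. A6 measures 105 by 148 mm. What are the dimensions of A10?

26 × 37 mm

A7: ⌊148/2⌋ × 105 = 74 × 105 mm
A8: ⌊105/2⌋ × 74 = 52 × 74 mm
A9: ⌊74/2⌋ × 52 = 37 × 52 mm
A10: ⌊52/2⌋ × 37 = 26 × 37 mm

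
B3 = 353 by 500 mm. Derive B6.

B4: ⌊500/2⌋ × 353 = 250 × 353 mm
B5: ⌊353/2⌋ × 250 = 176 × 250 mm
B6: ⌊250/2⌋ × 176 = 125 × 176 mm

125 × 176 mm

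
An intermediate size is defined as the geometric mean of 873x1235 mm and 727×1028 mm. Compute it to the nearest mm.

797 × 1127 mm

Short side: √(873 · 727) = √634671 ≈ 796.7 → 797 mm
Long side: √(1235 · 1028) = √1269580 ≈ 1126.8 → 1127 mm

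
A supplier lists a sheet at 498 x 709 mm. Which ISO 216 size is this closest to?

Aspect ratio 709/498 ≈ 1.424 — close to the ISO √2 ≈ 1.414.
In the B-series (B0 = 1000 × 1414 mm): B2 = 500 × 707 mm.
Off by 4 mm total — nearest standard size.

B2 (500 × 707 mm)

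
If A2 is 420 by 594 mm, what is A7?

74 × 105 mm

A3: ⌊594/2⌋ × 420 = 297 × 420 mm
A4: ⌊420/2⌋ × 297 = 210 × 297 mm
A5: ⌊297/2⌋ × 210 = 148 × 210 mm
A6: ⌊210/2⌋ × 148 = 105 × 148 mm
A7: ⌊148/2⌋ × 105 = 74 × 105 mm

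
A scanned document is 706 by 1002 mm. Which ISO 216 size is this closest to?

Aspect ratio 1002/706 ≈ 1.419 — close to the ISO √2 ≈ 1.414.
In the B-series (B0 = 1000 × 1414 mm): B1 = 707 × 1000 mm.
Off by 3 mm total — nearest standard size.

B1 (707 × 1000 mm)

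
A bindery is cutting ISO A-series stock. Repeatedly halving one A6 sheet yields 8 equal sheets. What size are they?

A9

8 = 2^3, so 3 halving steps.
A6 → A7 → … → A9 after 3 steps.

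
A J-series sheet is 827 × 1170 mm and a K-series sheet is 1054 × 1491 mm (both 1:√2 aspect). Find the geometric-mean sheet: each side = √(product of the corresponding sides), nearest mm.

934 × 1321 mm

Short side: √(827 · 1054) = √871658 ≈ 933.6 → 934 mm
Long side: √(1170 · 1491) = √1744470 ≈ 1320.8 → 1321 mm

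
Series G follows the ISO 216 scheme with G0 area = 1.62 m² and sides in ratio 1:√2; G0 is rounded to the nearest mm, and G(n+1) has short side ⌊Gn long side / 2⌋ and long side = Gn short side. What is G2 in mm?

535 × 757 mm

Let G0's short side be w mm. w · w√2 = 1.62 m² = 1,620,000 mm², so w ≈ 1070.3 mm and w√2 ≈ 1513.6 mm → G0 = 1070 × 1514 mm.
G1: ⌊1514/2⌋ × 1070 = 757 × 1070 mm
G2: ⌊1070/2⌋ × 757 = 535 × 757 mm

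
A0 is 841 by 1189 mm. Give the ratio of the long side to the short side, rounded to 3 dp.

1.414

1189 / 841 = 1.414
Matches √2 ≈ 1.414 — the ISO 216 defining ratio.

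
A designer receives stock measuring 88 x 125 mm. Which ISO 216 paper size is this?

B7 (88 × 125 mm)

Aspect ratio 125/88 ≈ 1.420 — close to the ISO √2 ≈ 1.414.
In the B-series (B0 = 1000 × 1414 mm): B7 = 88 × 125 mm.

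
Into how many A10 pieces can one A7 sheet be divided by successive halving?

Each ISO step halves the sheet: 1 × A7 → 2 × A8 → 4 × A9 → 8 × A10
From A7 to A10 is 3 halving steps: 2^3 = 8.

8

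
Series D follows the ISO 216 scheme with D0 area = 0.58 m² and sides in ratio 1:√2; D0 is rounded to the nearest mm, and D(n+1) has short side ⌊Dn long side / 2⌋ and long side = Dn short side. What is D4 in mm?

160 × 226 mm

Let D0's short side be w mm. w · w√2 = 0.58 m² = 580,000 mm², so w ≈ 640.4 mm and w√2 ≈ 905.7 mm → D0 = 640 × 906 mm.
D1: ⌊906/2⌋ × 640 = 453 × 640 mm
D2: ⌊640/2⌋ × 453 = 320 × 453 mm
D3: ⌊453/2⌋ × 320 = 226 × 320 mm
D4: ⌊320/2⌋ × 226 = 160 × 226 mm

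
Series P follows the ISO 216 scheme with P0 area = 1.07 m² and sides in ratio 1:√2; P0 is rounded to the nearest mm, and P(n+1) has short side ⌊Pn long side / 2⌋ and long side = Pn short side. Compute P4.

Let P0's short side be w mm. w · w√2 = 1.07 m² = 1,070,000 mm², so w ≈ 869.8 mm and w√2 ≈ 1230.1 mm → P0 = 870 × 1230 mm.
P1: ⌊1230/2⌋ × 870 = 615 × 870 mm
P2: ⌊870/2⌋ × 615 = 435 × 615 mm
P3: ⌊615/2⌋ × 435 = 307 × 435 mm
P4: ⌊435/2⌋ × 307 = 217 × 307 mm

217 × 307 mm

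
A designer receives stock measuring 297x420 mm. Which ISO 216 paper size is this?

Aspect ratio 420/297 ≈ 1.414 — close to the ISO √2 ≈ 1.414.
In the A-series (A0 area = 1 m²): A3 = 297 × 420 mm.

A3 (297 × 420 mm)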